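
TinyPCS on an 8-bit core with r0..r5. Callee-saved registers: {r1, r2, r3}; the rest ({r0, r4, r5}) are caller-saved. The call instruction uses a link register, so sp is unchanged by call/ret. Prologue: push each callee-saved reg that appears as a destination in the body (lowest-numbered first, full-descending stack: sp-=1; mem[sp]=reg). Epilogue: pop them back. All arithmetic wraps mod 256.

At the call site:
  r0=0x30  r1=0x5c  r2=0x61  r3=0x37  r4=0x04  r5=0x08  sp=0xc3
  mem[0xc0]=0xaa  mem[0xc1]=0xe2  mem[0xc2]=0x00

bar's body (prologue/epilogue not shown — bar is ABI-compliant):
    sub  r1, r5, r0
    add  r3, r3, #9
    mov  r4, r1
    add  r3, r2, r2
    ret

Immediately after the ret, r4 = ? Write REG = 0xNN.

prologue: push r1 → mem[0xc2]=0x5c, sp=0xc2
prologue: push r3 → mem[0xc1]=0x37, sp=0xc1
body[0] sub  r1, r5, r0 → r1=0xd8
body[1] add  r3, r3, #9 → r3=0x40
body[2] mov  r4, r1 → r4=0xd8
body[3] add  r3, r2, r2 → r3=0xc2
epilogue: pop r3=0x37, sp=0xc2
epilogue: pop r1=0x5c, sp=0xc3
r4 is caller-saved → body value

REG = 0xd8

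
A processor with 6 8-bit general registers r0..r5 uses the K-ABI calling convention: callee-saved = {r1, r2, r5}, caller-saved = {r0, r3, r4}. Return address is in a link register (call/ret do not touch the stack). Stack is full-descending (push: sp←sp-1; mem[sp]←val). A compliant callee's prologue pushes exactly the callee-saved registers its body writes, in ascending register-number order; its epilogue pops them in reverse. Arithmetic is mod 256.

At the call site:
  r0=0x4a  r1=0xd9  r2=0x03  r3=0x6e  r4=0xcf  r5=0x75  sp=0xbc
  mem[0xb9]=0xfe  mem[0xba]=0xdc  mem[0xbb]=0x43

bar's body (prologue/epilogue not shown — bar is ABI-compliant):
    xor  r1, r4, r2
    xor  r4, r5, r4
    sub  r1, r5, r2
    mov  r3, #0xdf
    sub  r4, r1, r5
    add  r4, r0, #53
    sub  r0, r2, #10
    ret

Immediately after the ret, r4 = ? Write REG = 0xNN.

REG = 0x7f

prologue: push r1 → mem[0xbb]=0xd9, sp=0xbb
body[0] xor  r1, r4, r2 → r1=0xcc
body[1] xor  r4, r5, r4 → r4=0xba
body[2] sub  r1, r5, r2 → r1=0x72
body[3] mov  r3, #0xdf → r3=0xdf
body[4] sub  r4, r1, r5 → r4=0xfd
body[5] add  r4, r0, #53 → r4=0x7f
body[6] sub  r0, r2, #10 → r0=0xf9
epilogue: pop r1=0xd9, sp=0xbc
r4 is caller-saved → body value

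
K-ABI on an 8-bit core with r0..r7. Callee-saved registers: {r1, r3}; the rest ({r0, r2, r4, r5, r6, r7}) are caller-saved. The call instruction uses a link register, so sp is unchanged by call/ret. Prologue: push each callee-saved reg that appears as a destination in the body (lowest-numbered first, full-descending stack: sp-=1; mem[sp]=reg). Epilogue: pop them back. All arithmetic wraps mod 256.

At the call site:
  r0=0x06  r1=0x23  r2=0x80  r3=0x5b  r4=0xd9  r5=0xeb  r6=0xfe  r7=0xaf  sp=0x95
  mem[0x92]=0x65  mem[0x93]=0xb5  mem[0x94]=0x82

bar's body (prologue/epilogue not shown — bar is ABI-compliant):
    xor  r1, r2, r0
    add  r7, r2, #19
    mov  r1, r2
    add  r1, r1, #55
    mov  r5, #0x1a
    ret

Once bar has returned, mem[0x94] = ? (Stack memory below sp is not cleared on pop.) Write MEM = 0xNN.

MEM = 0x23

prologue: push r1 → mem[0x94]=0x23, sp=0x94
body[0] xor  r1, r2, r0 → r1=0x86
body[1] add  r7, r2, #19 → r7=0x93
body[2] mov  r1, r2 → r1=0x80
body[3] add  r1, r1, #55 → r1=0xb7
body[4] mov  r5, #0x1a → r5=0x1a
epilogue: pop r1=0x23, sp=0x95
prologue pushed ['r1'] at ['0x94']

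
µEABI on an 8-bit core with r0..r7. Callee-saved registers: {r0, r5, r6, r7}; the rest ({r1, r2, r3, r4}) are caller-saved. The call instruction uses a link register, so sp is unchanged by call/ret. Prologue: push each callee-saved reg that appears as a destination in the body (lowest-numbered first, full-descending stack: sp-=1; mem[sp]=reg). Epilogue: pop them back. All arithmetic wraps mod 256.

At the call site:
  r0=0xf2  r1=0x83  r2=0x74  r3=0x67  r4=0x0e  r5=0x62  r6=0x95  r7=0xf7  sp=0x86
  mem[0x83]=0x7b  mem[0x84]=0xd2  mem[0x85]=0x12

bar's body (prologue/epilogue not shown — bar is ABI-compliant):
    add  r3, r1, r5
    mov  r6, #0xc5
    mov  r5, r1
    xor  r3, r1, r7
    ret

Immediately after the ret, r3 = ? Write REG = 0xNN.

prologue: push r5 -> mem[0x85]=0x62, sp=0x85
prologue: push r6 -> mem[0x84]=0x95, sp=0x84
body[0] add  r3, r1, r5 -> r3=0xe5
body[1] mov  r6, #0xc5 -> r6=0xc5
body[2] mov  r5, r1 -> r5=0x83
body[3] xor  r3, r1, r7 -> r3=0x74
epilogue: pop r6=0x95, sp=0x85
epilogue: pop r5=0x62, sp=0x86
r3 is caller-saved -> body value

REG = 0x74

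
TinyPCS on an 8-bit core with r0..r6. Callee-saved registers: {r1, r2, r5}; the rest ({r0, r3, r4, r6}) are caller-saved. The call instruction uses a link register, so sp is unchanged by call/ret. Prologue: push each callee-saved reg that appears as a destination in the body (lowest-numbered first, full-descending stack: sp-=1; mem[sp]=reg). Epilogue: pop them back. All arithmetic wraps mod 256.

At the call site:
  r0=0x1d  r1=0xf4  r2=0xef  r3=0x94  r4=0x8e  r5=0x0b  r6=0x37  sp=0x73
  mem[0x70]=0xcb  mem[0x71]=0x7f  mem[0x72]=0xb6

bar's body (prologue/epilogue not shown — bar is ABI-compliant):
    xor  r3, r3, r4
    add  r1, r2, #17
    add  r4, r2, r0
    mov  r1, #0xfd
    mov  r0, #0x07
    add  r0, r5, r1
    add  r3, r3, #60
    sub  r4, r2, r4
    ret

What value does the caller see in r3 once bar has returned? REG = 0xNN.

REG = 0x56

prologue: push r1 → mem[0x72]=0xf4, sp=0x72
body[0] xor  r3, r3, r4 → r3=0x1a
body[1] add  r1, r2, #17 → r1=0x00
body[2] add  r4, r2, r0 → r4=0x0c
body[3] mov  r1, #0xfd → r1=0xfd
body[4] mov  r0, #0x07 → r0=0x07
body[5] add  r0, r5, r1 → r0=0x08
body[6] add  r3, r3, #60 → r3=0x56
body[7] sub  r4, r2, r4 → r4=0xe3
epilogue: pop r1=0xf4, sp=0x73
r3 is caller-saved → body value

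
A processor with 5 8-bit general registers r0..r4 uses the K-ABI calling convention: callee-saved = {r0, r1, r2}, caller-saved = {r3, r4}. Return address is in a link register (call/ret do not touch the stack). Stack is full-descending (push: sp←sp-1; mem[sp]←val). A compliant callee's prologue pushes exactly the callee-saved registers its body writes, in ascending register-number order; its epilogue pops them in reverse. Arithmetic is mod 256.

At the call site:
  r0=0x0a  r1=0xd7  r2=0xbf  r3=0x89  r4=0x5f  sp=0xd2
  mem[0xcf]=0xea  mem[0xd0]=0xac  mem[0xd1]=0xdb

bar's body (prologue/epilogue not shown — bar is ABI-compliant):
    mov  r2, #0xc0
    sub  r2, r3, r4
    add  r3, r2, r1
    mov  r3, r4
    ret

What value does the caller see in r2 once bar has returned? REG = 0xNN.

prologue: push r2 → mem[0xd1]=0xbf, sp=0xd1
body[0] mov  r2, #0xc0 → r2=0xc0
body[1] sub  r2, r3, r4 → r2=0x2a
body[2] add  r3, r2, r1 → r3=0x01
body[3] mov  r3, r4 → r3=0x5f
epilogue: pop r2=0xbf, sp=0xd2
r2 is callee-saved → restored

REG = 0xbf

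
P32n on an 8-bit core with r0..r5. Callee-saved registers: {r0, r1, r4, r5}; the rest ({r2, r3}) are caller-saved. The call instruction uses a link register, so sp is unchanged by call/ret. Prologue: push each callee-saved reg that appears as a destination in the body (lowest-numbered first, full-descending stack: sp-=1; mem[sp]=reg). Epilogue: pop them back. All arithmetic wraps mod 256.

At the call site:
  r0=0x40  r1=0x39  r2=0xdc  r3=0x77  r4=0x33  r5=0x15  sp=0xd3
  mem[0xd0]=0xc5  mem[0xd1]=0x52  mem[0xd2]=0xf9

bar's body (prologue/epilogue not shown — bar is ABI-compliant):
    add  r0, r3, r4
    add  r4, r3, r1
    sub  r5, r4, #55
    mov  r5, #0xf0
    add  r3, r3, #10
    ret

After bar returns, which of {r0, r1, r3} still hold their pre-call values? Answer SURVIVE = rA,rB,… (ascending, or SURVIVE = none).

prologue: push r0 → mem[0xd2]=0x40, sp=0xd2
prologue: push r4 → mem[0xd1]=0x33, sp=0xd1
prologue: push r5 → mem[0xd0]=0x15, sp=0xd0
body[0] add  r0, r3, r4 → r0=0xaa
body[1] add  r4, r3, r1 → r4=0xb0
body[2] sub  r5, r4, #55 → r5=0x79
body[3] mov  r5, #0xf0 → r5=0xf0
body[4] add  r3, r3, #10 → r3=0x81
epilogue: pop r5=0x15, sp=0xd1
epilogue: pop r4=0x33, sp=0xd2
epilogue: pop r0=0x40, sp=0xd3
r0: callee-saved, written=True
r1: callee-saved, written=False
r3: caller-saved, written=True

SURVIVE = r0,r1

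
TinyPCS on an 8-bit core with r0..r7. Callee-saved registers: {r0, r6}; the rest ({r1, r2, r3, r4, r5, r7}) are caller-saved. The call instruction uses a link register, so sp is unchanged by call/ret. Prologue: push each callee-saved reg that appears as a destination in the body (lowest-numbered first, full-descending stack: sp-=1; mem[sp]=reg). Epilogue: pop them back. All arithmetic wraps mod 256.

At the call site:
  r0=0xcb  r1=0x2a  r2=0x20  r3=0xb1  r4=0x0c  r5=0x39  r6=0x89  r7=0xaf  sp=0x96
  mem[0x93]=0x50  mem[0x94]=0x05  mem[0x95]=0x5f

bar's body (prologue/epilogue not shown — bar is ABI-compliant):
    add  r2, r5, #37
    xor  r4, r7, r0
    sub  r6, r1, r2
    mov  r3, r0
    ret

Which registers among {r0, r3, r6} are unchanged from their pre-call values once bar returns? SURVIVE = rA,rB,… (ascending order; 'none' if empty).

SURVIVE = r0,r6

prologue: push r6 → mem[0x95]=0x89, sp=0x95
body[0] add  r2, r5, #37 → r2=0x5e
body[1] xor  r4, r7, r0 → r4=0x64
body[2] sub  r6, r1, r2 → r6=0xcc
body[3] mov  r3, r0 → r3=0xcb
epilogue: pop r6=0x89, sp=0x96
r0: callee-saved, written=False
r3: caller-saved, written=True
r6: callee-saved, written=True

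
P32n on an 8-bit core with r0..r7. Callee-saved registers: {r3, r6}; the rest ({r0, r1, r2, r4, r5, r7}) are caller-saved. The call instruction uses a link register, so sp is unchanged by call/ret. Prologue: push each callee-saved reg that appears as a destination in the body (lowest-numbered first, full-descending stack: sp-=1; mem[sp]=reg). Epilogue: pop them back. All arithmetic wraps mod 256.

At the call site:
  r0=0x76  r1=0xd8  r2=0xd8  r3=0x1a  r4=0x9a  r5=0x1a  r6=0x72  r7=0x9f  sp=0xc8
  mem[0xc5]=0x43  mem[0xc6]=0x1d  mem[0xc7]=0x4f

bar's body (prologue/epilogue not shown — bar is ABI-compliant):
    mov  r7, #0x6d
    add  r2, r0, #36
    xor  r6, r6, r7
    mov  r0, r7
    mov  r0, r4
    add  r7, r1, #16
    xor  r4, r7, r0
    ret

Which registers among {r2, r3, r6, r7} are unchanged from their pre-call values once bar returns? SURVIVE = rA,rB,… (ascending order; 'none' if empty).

SURVIVE = r3,r6

prologue: push r6 -> mem[0xc7]=0x72, sp=0xc7
body[0] mov  r7, #0x6d -> r7=0x6d
body[1] add  r2, r0, #36 -> r2=0x9a
body[2] xor  r6, r6, r7 -> r6=0x1f
body[3] mov  r0, r7 -> r0=0x6d
body[4] mov  r0, r4 -> r0=0x9a
body[5] add  r7, r1, #16 -> r7=0xe8
body[6] xor  r4, r7, r0 -> r4=0x72
epilogue: pop r6=0x72, sp=0xc8
r2: caller-saved, written=True
r3: callee-saved, written=False
r6: callee-saved, written=True
r7: caller-saved, written=True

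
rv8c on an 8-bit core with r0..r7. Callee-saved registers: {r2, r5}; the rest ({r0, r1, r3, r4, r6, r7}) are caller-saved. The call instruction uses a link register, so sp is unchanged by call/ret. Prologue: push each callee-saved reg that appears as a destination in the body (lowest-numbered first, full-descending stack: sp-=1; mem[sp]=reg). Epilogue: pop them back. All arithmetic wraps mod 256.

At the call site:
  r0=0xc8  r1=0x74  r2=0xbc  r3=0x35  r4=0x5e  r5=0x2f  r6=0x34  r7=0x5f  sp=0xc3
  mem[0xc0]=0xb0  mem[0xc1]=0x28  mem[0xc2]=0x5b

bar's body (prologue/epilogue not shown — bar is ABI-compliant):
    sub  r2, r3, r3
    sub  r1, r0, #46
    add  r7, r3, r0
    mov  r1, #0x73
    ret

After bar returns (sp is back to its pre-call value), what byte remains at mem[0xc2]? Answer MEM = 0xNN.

MEM = 0xbc

prologue: push r2 → mem[0xc2]=0xbc, sp=0xc2
body[0] sub  r2, r3, r3 → r2=0x00
body[1] sub  r1, r0, #46 → r1=0x9a
body[2] add  r7, r3, r0 → r7=0xfd
body[3] mov  r1, #0x73 → r1=0x73
epilogue: pop r2=0xbc, sp=0xc3
prologue pushed ['r2'] at ['0xc2']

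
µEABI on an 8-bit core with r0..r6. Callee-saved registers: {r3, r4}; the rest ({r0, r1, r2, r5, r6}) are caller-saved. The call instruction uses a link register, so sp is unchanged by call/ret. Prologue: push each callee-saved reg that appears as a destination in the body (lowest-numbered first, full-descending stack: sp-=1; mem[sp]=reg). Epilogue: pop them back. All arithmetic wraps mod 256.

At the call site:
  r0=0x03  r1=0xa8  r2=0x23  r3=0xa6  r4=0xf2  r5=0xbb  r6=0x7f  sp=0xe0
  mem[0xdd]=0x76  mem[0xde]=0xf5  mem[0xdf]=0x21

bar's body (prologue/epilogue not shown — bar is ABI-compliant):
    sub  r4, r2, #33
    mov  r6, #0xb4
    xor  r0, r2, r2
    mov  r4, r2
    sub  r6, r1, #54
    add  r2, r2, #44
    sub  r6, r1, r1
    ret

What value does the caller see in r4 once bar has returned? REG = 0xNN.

REG = 0xf2

prologue: push r4 -> mem[0xdf]=0xf2, sp=0xdf
body[0] sub  r4, r2, #33 -> r4=0x02
body[1] mov  r6, #0xb4 -> r6=0xb4
body[2] xor  r0, r2, r2 -> r0=0x00
body[3] mov  r4, r2 -> r4=0x23
body[4] sub  r6, r1, #54 -> r6=0x72
body[5] add  r2, r2, #44 -> r2=0x4f
body[6] sub  r6, r1, r1 -> r6=0x00
epilogue: pop r4=0xf2, sp=0xe0
r4 is callee-saved -> restored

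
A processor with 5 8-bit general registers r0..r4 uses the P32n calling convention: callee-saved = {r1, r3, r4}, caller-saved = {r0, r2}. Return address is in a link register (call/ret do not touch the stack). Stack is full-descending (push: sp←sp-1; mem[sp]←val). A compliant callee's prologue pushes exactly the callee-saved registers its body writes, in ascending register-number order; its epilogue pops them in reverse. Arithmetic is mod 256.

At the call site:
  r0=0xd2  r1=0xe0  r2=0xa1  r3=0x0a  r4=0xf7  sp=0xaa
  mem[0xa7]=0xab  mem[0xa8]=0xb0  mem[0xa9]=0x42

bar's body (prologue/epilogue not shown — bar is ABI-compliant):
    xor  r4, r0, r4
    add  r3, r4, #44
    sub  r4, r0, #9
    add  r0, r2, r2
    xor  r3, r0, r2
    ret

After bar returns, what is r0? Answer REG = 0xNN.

REG = 0x42

prologue: push r3 → mem[0xa9]=0x0a, sp=0xa9
prologue: push r4 → mem[0xa8]=0xf7, sp=0xa8
body[0] xor  r4, r0, r4 → r4=0x25
body[1] add  r3, r4, #44 → r3=0x51
body[2] sub  r4, r0, #9 → r4=0xc9
body[3] add  r0, r2, r2 → r0=0x42
body[4] xor  r3, r0, r2 → r3=0xe3
epilogue: pop r4=0xf7, sp=0xa9
epilogue: pop r3=0x0a, sp=0xaa
r0 is caller-saved → body value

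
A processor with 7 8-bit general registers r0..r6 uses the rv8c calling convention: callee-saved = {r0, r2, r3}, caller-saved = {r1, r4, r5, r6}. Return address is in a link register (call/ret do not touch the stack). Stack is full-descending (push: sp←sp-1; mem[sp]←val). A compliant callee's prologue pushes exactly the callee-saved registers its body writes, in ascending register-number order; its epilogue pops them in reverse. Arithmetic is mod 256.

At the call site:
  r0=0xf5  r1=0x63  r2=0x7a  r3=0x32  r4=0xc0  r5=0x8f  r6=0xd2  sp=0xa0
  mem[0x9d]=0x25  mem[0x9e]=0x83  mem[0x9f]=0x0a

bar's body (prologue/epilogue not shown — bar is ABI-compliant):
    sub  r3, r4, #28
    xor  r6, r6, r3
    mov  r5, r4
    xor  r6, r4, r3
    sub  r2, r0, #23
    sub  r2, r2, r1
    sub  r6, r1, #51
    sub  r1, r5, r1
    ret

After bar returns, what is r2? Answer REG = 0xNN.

prologue: push r2 → mem[0x9f]=0x7a, sp=0x9f
prologue: push r3 → mem[0x9e]=0x32, sp=0x9e
body[0] sub  r3, r4, #28 → r3=0xa4
body[1] xor  r6, r6, r3 → r6=0x76
body[2] mov  r5, r4 → r5=0xc0
body[3] xor  r6, r4, r3 → r6=0x64
body[4] sub  r2, r0, #23 → r2=0xde
body[5] sub  r2, r2, r1 → r2=0x7b
body[6] sub  r6, r1, #51 → r6=0x30
body[7] sub  r1, r5, r1 → r1=0x5d
epilogue: pop r3=0x32, sp=0x9f
epilogue: pop r2=0x7a, sp=0xa0
r2 is callee-saved → restored

REG = 0x7a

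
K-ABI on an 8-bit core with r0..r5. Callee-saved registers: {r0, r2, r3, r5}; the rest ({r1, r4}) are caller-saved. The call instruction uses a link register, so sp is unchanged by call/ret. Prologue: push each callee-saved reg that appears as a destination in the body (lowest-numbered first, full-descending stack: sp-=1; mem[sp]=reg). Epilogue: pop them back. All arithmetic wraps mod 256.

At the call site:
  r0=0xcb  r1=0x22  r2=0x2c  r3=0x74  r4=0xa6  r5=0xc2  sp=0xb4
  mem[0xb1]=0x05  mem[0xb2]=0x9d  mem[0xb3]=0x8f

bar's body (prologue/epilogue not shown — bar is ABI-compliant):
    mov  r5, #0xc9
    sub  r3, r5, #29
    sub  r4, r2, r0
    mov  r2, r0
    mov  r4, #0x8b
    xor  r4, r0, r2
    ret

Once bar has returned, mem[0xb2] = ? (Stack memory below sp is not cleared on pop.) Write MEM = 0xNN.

MEM = 0x74

prologue: push r2 → mem[0xb3]=0x2c, sp=0xb3
prologue: push r3 → mem[0xb2]=0x74, sp=0xb2
prologue: push r5 → mem[0xb1]=0xc2, sp=0xb1
body[0] mov  r5, #0xc9 → r5=0xc9
body[1] sub  r3, r5, #29 → r3=0xac
body[2] sub  r4, r2, r0 → r4=0x61
body[3] mov  r2, r0 → r2=0xcb
body[4] mov  r4, #0x8b → r4=0x8b
body[5] xor  r4, r0, r2 → r4=0x00
epilogue: pop r5=0xc2, sp=0xb2
epilogue: pop r3=0x74, sp=0xb3
epilogue: pop r2=0x2c, sp=0xb4
prologue pushed ['r2', 'r3', 'r5'] at ['0xb3', '0xb2', '0xb1']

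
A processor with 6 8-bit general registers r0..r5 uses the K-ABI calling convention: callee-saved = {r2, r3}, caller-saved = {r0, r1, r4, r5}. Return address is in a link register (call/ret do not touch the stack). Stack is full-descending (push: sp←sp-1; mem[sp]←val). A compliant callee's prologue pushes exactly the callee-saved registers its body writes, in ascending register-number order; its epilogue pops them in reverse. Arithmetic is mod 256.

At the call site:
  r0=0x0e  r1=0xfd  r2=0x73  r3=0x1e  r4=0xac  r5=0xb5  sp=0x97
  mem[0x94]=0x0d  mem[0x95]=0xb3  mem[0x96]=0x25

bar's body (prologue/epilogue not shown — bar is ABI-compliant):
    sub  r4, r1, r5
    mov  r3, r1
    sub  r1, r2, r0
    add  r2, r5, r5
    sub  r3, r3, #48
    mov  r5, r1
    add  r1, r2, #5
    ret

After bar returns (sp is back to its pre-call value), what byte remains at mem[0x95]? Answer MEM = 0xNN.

prologue: push r2 -> mem[0x96]=0x73, sp=0x96
prologue: push r3 -> mem[0x95]=0x1e, sp=0x95
body[0] sub  r4, r1, r5 -> r4=0x48
body[1] mov  r3, r1 -> r3=0xfd
body[2] sub  r1, r2, r0 -> r1=0x65
body[3] add  r2, r5, r5 -> r2=0x6a
body[4] sub  r3, r3, #48 -> r3=0xcd
body[5] mov  r5, r1 -> r5=0x65
body[6] add  r1, r2, #5 -> r1=0x6f
epilogue: pop r3=0x1e, sp=0x96
epilogue: pop r2=0x73, sp=0x97
prologue pushed ['r2', 'r3'] at ['0x96', '0x95']

MEM = 0x1e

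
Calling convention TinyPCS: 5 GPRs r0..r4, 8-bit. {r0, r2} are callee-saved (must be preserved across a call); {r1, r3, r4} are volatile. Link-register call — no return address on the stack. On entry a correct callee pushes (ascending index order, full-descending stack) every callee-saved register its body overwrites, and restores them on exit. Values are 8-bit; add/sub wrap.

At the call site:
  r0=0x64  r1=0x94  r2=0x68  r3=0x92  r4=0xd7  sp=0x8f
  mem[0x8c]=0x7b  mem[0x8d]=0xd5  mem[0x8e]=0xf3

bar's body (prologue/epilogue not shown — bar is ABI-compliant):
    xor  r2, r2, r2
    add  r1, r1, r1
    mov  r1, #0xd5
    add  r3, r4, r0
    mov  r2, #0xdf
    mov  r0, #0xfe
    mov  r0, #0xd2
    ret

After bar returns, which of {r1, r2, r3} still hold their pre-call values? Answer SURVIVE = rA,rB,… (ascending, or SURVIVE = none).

prologue: push r0 -> mem[0x8e]=0x64, sp=0x8e
prologue: push r2 -> mem[0x8d]=0x68, sp=0x8d
body[0] xor  r2, r2, r2 -> r2=0x00
body[1] add  r1, r1, r1 -> r1=0x28
body[2] mov  r1, #0xd5 -> r1=0xd5
body[3] add  r3, r4, r0 -> r3=0x3b
body[4] mov  r2, #0xdf -> r2=0xdf
body[5] mov  r0, #0xfe -> r0=0xfe
body[6] mov  r0, #0xd2 -> r0=0xd2
epilogue: pop r2=0x68, sp=0x8e
epilogue: pop r0=0x64, sp=0x8f
r1: caller-saved, written=True
r2: callee-saved, written=True
r3: caller-saved, written=True

SURVIVE = r2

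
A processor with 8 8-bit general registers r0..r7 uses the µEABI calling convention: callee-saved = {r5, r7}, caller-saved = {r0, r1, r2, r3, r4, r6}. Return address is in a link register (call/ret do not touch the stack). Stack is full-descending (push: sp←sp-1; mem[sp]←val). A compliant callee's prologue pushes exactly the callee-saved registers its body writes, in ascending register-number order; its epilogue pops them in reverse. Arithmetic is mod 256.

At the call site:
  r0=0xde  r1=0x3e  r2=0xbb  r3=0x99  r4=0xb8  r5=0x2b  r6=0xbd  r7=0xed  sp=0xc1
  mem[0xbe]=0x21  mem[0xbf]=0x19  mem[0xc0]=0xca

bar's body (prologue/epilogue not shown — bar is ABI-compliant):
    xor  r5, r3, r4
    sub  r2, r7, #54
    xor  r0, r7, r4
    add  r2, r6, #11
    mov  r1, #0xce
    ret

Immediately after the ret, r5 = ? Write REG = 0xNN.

prologue: push r5 → mem[0xc0]=0x2b, sp=0xc0
body[0] xor  r5, r3, r4 → r5=0x21
body[1] sub  r2, r7, #54 → r2=0xb7
body[2] xor  r0, r7, r4 → r0=0x55
body[3] add  r2, r6, #11 → r2=0xc8
body[4] mov  r1, #0xce → r1=0xce
epilogue: pop r5=0x2b, sp=0xc1
r5 is callee-saved → restored

REG = 0x2b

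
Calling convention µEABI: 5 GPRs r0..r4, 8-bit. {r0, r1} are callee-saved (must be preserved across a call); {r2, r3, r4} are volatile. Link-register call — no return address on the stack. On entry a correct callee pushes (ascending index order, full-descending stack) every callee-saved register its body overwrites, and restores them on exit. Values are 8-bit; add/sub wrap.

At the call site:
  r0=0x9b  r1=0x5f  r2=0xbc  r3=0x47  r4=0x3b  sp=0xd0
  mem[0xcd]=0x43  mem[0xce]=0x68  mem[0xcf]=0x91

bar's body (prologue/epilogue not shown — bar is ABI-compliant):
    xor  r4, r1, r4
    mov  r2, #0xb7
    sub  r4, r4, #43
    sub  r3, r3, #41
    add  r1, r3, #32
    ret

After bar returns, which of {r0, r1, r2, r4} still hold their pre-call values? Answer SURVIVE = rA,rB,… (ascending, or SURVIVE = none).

SURVIVE = r0,r1

prologue: push r1 → mem[0xcf]=0x5f, sp=0xcf
body[0] xor  r4, r1, r4 → r4=0x64
body[1] mov  r2, #0xb7 → r2=0xb7
body[2] sub  r4, r4, #43 → r4=0x39
body[3] sub  r3, r3, #41 → r3=0x1e
body[4] add  r1, r3, #32 → r1=0x3e
epilogue: pop r1=0x5f, sp=0xd0
r0: callee-saved, written=False
r1: callee-saved, written=True
r2: caller-saved, written=True
r4: caller-saved, written=True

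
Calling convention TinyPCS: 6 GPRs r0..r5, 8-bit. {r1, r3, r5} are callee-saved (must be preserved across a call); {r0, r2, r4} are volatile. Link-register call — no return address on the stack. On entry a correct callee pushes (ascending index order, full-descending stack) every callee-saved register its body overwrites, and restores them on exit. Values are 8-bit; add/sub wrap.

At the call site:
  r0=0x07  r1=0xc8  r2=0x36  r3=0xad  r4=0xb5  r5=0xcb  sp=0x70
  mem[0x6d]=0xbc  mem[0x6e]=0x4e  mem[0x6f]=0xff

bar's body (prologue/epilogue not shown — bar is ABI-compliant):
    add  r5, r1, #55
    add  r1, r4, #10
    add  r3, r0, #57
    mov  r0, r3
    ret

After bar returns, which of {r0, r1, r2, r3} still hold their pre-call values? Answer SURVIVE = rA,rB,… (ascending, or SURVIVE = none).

SURVIVE = r1,r2,r3

prologue: push r1 -> mem[0x6f]=0xc8, sp=0x6f
prologue: push r3 -> mem[0x6e]=0xad, sp=0x6e
prologue: push r5 -> mem[0x6d]=0xcb, sp=0x6d
body[0] add  r5, r1, #55 -> r5=0xff
body[1] add  r1, r4, #10 -> r1=0xbf
body[2] add  r3, r0, #57 -> r3=0x40
body[3] mov  r0, r3 -> r0=0x40
epilogue: pop r5=0xcb, sp=0x6e
epilogue: pop r3=0xad, sp=0x6f
epilogue: pop r1=0xc8, sp=0x70
r0: caller-saved, written=True
r1: callee-saved, written=True
r2: caller-saved, written=False
r3: callee-saved, written=True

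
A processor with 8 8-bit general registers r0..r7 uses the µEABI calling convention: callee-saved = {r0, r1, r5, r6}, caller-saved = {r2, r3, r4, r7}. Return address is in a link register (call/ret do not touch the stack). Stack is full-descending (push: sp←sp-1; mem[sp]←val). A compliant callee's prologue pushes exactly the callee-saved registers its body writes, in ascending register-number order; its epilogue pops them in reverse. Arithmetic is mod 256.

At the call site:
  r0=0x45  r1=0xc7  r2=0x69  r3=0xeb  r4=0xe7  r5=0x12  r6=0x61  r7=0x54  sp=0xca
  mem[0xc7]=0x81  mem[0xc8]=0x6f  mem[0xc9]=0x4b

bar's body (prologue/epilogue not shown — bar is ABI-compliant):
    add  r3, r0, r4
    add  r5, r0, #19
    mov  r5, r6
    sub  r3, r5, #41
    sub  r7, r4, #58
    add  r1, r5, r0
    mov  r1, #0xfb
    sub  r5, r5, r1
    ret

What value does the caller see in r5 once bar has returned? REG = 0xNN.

REG = 0x12

prologue: push r1 -> mem[0xc9]=0xc7, sp=0xc9
prologue: push r5 -> mem[0xc8]=0x12, sp=0xc8
body[0] add  r3, r0, r4 -> r3=0x2c
body[1] add  r5, r0, #19 -> r5=0x58
body[2] mov  r5, r6 -> r5=0x61
body[3] sub  r3, r5, #41 -> r3=0x38
body[4] sub  r7, r4, #58 -> r7=0xad
body[5] add  r1, r5, r0 -> r1=0xa6
body[6] mov  r1, #0xfb -> r1=0xfb
body[7] sub  r5, r5, r1 -> r5=0x66
epilogue: pop r5=0x12, sp=0xc9
epilogue: pop r1=0xc7, sp=0xca
r5 is callee-saved -> restored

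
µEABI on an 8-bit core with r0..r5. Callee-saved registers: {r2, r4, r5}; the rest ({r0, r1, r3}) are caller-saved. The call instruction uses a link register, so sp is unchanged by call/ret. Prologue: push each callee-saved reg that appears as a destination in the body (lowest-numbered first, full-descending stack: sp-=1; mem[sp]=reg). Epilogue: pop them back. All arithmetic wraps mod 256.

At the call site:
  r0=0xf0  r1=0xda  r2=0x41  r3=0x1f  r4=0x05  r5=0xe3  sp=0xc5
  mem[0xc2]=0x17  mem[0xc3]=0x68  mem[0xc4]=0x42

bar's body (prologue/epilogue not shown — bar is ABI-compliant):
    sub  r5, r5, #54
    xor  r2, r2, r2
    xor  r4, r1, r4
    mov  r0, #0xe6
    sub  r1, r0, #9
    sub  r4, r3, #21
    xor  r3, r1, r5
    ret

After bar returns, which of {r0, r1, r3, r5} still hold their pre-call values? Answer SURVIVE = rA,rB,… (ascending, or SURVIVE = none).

SURVIVE = r5

prologue: push r2 → mem[0xc4]=0x41, sp=0xc4
prologue: push r4 → mem[0xc3]=0x05, sp=0xc3
prologue: push r5 → mem[0xc2]=0xe3, sp=0xc2
body[0] sub  r5, r5, #54 → r5=0xad
body[1] xor  r2, r2, r2 → r2=0x00
body[2] xor  r4, r1, r4 → r4=0xdf
body[3] mov  r0, #0xe6 → r0=0xe6
body[4] sub  r1, r0, #9 → r1=0xdd
body[5] sub  r4, r3, #21 → r4=0x0a
body[6] xor  r3, r1, r5 → r3=0x70
epilogue: pop r5=0xe3, sp=0xc3
epilogue: pop r4=0x05, sp=0xc4
epilogue: pop r2=0x41, sp=0xc5
r0: caller-saved, written=True
r1: caller-saved, written=True
r3: caller-saved, written=True
r5: callee-saved, written=True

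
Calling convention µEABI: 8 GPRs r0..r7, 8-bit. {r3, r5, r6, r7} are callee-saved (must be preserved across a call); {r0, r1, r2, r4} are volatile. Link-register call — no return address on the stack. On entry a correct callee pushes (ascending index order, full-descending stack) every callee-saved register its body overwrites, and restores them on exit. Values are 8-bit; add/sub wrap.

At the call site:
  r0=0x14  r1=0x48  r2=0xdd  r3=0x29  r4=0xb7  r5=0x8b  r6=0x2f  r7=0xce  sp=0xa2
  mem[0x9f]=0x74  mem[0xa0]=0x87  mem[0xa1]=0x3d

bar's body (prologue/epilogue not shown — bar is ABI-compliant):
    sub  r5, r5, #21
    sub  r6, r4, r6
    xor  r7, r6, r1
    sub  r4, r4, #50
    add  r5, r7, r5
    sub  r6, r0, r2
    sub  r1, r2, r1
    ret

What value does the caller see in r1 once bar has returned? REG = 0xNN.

prologue: push r5 → mem[0xa1]=0x8b, sp=0xa1
prologue: push r6 → mem[0xa0]=0x2f, sp=0xa0
prologue: push r7 → mem[0x9f]=0xce, sp=0x9f
body[0] sub  r5, r5, #21 → r5=0x76
body[1] sub  r6, r4, r6 → r6=0x88
body[2] xor  r7, r6, r1 → r7=0xc0
body[3] sub  r4, r4, #50 → r4=0x85
body[4] add  r5, r7, r5 → r5=0x36
body[5] sub  r6, r0, r2 → r6=0x37
body[6] sub  r1, r2, r1 → r1=0x95
epilogue: pop r7=0xce, sp=0xa0
epilogue: pop r6=0x2f, sp=0xa1
epilogue: pop r5=0x8b, sp=0xa2
r1 is caller-saved → body value

REG = 0x95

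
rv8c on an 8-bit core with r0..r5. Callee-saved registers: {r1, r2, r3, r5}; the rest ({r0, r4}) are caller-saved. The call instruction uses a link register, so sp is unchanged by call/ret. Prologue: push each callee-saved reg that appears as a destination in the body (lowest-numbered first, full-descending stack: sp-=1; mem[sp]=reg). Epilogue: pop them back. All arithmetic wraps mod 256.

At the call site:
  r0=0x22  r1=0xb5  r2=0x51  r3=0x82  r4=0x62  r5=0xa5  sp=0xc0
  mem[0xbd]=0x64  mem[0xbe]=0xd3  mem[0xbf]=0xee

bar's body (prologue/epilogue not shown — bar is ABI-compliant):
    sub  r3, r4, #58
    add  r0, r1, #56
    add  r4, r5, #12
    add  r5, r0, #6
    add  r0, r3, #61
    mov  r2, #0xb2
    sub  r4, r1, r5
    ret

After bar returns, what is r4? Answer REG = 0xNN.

REG = 0xc2

prologue: push r2 -> mem[0xbf]=0x51, sp=0xbf
prologue: push r3 -> mem[0xbe]=0x82, sp=0xbe
prologue: push r5 -> mem[0xbd]=0xa5, sp=0xbd
body[0] sub  r3, r4, #58 -> r3=0x28
body[1] add  r0, r1, #56 -> r0=0xed
body[2] add  r4, r5, #12 -> r4=0xb1
body[3] add  r5, r0, #6 -> r5=0xf3
body[4] add  r0, r3, #61 -> r0=0x65
body[5] mov  r2, #0xb2 -> r2=0xb2
body[6] sub  r4, r1, r5 -> r4=0xc2
epilogue: pop r5=0xa5, sp=0xbe
epilogue: pop r3=0x82, sp=0xbf
epilogue: pop r2=0x51, sp=0xc0
r4 is caller-saved -> body value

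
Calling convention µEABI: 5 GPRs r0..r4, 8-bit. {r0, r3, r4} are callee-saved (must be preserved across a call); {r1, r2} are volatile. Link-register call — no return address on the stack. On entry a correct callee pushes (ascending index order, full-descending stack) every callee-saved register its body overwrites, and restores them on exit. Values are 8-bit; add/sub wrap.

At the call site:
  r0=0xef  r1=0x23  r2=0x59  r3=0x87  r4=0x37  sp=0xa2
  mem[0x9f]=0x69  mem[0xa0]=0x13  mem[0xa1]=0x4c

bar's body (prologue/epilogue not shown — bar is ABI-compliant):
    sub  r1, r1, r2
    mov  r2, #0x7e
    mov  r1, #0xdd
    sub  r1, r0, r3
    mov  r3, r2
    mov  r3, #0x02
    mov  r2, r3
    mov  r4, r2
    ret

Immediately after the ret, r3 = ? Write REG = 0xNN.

REG = 0x87

prologue: push r3 → mem[0xa1]=0x87, sp=0xa1
prologue: push r4 → mem[0xa0]=0x37, sp=0xa0
body[0] sub  r1, r1, r2 → r1=0xca
body[1] mov  r2, #0x7e → r2=0x7e
body[2] mov  r1, #0xdd → r1=0xdd
body[3] sub  r1, r0, r3 → r1=0x68
body[4] mov  r3, r2 → r3=0x7e
body[5] mov  r3, #0x02 → r3=0x02
body[6] mov  r2, r3 → r2=0x02
body[7] mov  r4, r2 → r4=0x02
epilogue: pop r4=0x37, sp=0xa1
epilogue: pop r3=0x87, sp=0xa2
r3 is callee-saved → restored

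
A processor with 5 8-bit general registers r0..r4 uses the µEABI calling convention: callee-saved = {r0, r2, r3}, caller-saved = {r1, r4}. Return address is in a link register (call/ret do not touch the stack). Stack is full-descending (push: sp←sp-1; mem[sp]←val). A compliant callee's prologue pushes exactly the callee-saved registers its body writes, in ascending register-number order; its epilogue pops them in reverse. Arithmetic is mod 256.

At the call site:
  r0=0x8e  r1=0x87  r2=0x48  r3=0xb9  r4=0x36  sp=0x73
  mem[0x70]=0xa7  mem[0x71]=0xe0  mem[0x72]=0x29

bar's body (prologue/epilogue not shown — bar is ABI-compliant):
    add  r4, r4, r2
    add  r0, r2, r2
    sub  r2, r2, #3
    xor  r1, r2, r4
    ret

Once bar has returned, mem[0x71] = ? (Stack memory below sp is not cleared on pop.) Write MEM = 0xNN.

prologue: push r0 → mem[0x72]=0x8e, sp=0x72
prologue: push r2 → mem[0x71]=0x48, sp=0x71
body[0] add  r4, r4, r2 → r4=0x7e
body[1] add  r0, r2, r2 → r0=0x90
body[2] sub  r2, r2, #3 → r2=0x45
body[3] xor  r1, r2, r4 → r1=0x3b
epilogue: pop r2=0x48, sp=0x72
epilogue: pop r0=0x8e, sp=0x73
prologue pushed ['r0', 'r2'] at ['0x72', '0x71']

MEM = 0x48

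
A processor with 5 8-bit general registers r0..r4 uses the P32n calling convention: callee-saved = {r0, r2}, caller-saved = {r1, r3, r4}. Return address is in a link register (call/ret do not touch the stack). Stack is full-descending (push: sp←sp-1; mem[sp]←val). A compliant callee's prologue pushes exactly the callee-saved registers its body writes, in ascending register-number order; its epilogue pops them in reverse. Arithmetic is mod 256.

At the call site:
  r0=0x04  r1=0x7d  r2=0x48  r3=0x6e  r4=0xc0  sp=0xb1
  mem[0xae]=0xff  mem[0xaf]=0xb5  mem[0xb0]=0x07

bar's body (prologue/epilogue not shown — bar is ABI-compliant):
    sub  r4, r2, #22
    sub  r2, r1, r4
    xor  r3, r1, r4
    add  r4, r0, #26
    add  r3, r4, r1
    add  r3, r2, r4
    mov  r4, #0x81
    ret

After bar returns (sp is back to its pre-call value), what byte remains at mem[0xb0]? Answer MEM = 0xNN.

MEM = 0x48

prologue: push r2 -> mem[0xb0]=0x48, sp=0xb0
body[0] sub  r4, r2, #22 -> r4=0x32
body[1] sub  r2, r1, r4 -> r2=0x4b
body[2] xor  r3, r1, r4 -> r3=0x4f
body[3] add  r4, r0, #26 -> r4=0x1e
body[4] add  r3, r4, r1 -> r3=0x9b
body[5] add  r3, r2, r4 -> r3=0x69
body[6] mov  r4, #0x81 -> r4=0x81
epilogue: pop r2=0x48, sp=0xb1
prologue pushed ['r2'] at ['0xb0']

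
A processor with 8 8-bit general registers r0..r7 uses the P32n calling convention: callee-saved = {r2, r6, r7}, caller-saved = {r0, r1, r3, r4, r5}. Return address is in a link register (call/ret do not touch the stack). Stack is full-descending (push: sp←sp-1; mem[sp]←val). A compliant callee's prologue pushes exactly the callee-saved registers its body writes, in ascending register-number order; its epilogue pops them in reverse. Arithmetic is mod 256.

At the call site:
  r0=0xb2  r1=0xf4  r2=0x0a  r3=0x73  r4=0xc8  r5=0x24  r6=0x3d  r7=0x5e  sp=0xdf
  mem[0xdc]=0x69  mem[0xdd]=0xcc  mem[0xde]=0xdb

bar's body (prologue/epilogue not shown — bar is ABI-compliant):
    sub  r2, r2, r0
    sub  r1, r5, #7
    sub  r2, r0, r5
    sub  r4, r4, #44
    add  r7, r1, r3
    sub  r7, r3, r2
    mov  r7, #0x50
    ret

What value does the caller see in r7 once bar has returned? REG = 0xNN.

prologue: push r2 -> mem[0xde]=0x0a, sp=0xde
prologue: push r7 -> mem[0xdd]=0x5e, sp=0xdd
body[0] sub  r2, r2, r0 -> r2=0x58
body[1] sub  r1, r5, #7 -> r1=0x1d
body[2] sub  r2, r0, r5 -> r2=0x8e
body[3] sub  r4, r4, #44 -> r4=0x9c
body[4] add  r7, r1, r3 -> r7=0x90
body[5] sub  r7, r3, r2 -> r7=0xe5
body[6] mov  r7, #0x50 -> r7=0x50
epilogue: pop r7=0x5e, sp=0xde
epilogue: pop r2=0x0a, sp=0xdf
r7 is callee-saved -> restored

REG = 0x5e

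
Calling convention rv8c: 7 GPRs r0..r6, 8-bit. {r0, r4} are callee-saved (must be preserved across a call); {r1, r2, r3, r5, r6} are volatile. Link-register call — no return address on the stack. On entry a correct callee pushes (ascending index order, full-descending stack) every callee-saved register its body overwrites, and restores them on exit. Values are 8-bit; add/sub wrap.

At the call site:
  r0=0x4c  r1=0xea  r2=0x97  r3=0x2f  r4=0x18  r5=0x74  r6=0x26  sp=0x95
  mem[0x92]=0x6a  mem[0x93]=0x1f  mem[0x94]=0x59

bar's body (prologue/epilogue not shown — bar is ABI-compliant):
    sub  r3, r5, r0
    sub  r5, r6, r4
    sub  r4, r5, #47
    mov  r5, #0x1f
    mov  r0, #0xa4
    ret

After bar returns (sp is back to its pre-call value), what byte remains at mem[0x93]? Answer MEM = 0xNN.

MEM = 0x18

prologue: push r0 → mem[0x94]=0x4c, sp=0x94
prologue: push r4 → mem[0x93]=0x18, sp=0x93
body[0] sub  r3, r5, r0 → r3=0x28
body[1] sub  r5, r6, r4 → r5=0x0e
body[2] sub  r4, r5, #47 → r4=0xdf
body[3] mov  r5, #0x1f → r5=0x1f
body[4] mov  r0, #0xa4 → r0=0xa4
epilogue: pop r4=0x18, sp=0x94
epilogue: pop r0=0x4c, sp=0x95
prologue pushed ['r0', 'r4'] at ['0x94', '0x93']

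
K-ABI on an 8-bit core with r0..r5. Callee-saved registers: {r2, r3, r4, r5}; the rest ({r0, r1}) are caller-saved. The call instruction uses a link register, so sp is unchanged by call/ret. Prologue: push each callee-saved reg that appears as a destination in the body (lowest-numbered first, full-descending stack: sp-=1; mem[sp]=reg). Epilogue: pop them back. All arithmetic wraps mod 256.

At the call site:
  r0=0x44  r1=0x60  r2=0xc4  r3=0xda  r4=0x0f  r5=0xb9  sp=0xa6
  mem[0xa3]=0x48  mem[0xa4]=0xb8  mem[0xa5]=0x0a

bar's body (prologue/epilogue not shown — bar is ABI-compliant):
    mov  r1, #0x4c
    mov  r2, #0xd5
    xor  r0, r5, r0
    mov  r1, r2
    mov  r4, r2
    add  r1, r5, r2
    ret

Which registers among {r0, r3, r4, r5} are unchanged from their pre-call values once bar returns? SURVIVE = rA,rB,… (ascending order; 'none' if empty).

SURVIVE = r3,r4,r5

prologue: push r2 -> mem[0xa5]=0xc4, sp=0xa5
prologue: push r4 -> mem[0xa4]=0x0f, sp=0xa4
body[0] mov  r1, #0x4c -> r1=0x4c
body[1] mov  r2, #0xd5 -> r2=0xd5
body[2] xor  r0, r5, r0 -> r0=0xfd
body[3] mov  r1, r2 -> r1=0xd5
body[4] mov  r4, r2 -> r4=0xd5
body[5] add  r1, r5, r2 -> r1=0x8e
epilogue: pop r4=0x0f, sp=0xa5
epilogue: pop r2=0xc4, sp=0xa6
r0: caller-saved, written=True
r3: callee-saved, written=False
r4: callee-saved, written=True
r5: callee-saved, written=False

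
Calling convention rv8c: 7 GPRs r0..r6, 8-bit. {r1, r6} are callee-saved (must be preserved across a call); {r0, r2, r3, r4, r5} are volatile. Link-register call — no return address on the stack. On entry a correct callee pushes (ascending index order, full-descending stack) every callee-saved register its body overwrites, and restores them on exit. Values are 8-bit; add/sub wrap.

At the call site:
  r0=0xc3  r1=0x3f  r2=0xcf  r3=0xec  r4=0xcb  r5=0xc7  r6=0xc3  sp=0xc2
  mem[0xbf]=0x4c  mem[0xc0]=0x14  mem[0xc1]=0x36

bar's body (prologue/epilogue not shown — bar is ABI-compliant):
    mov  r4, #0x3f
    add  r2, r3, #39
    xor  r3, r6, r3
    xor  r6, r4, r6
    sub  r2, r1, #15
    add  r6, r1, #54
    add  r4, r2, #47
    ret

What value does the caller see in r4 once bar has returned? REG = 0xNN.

REG = 0x5f

prologue: push r6 -> mem[0xc1]=0xc3, sp=0xc1
body[0] mov  r4, #0x3f -> r4=0x3f
body[1] add  r2, r3, #39 -> r2=0x13
body[2] xor  r3, r6, r3 -> r3=0x2f
body[3] xor  r6, r4, r6 -> r6=0xfc
body[4] sub  r2, r1, #15 -> r2=0x30
body[5] add  r6, r1, #54 -> r6=0x75
body[6] add  r4, r2, #47 -> r4=0x5f
epilogue: pop r6=0xc3, sp=0xc2
r4 is caller-saved -> body value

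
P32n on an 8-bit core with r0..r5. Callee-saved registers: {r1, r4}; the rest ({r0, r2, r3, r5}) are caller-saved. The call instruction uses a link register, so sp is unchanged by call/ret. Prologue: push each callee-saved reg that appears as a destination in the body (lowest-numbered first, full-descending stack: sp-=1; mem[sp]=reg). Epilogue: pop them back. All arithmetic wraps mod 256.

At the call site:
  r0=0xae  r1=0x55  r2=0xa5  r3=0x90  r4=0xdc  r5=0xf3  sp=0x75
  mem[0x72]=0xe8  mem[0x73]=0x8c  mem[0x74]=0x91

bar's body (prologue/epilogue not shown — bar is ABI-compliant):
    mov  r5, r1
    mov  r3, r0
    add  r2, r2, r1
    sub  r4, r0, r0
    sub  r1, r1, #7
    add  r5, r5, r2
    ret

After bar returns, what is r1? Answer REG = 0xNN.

REG = 0x55

prologue: push r1 -> mem[0x74]=0x55, sp=0x74
prologue: push r4 -> mem[0x73]=0xdc, sp=0x73
body[0] mov  r5, r1 -> r5=0x55
body[1] mov  r3, r0 -> r3=0xae
body[2] add  r2, r2, r1 -> r2=0xfa
body[3] sub  r4, r0, r0 -> r4=0x00
body[4] sub  r1, r1, #7 -> r1=0x4e
body[5] add  r5, r5, r2 -> r5=0x4f
epilogue: pop r4=0xdc, sp=0x74
epilogue: pop r1=0x55, sp=0x75
r1 is callee-saved -> restored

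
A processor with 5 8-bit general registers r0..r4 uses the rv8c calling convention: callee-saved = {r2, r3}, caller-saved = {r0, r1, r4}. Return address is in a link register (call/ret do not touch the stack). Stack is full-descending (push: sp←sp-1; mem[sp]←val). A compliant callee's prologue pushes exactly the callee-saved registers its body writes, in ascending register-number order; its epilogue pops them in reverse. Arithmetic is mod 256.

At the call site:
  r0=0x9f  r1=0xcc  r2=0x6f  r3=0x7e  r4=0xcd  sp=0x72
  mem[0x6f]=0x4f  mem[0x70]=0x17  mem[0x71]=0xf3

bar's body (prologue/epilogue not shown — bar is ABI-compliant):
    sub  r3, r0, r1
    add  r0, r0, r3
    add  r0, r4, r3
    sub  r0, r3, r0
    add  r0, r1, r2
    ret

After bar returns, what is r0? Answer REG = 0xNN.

REG = 0x3b

prologue: push r3 -> mem[0x71]=0x7e, sp=0x71
body[0] sub  r3, r0, r1 -> r3=0xd3
body[1] add  r0, r0, r3 -> r0=0x72
body[2] add  r0, r4, r3 -> r0=0xa0
body[3] sub  r0, r3, r0 -> r0=0x33
body[4] add  r0, r1, r2 -> r0=0x3b
epilogue: pop r3=0x7e, sp=0x72
r0 is caller-saved -> body value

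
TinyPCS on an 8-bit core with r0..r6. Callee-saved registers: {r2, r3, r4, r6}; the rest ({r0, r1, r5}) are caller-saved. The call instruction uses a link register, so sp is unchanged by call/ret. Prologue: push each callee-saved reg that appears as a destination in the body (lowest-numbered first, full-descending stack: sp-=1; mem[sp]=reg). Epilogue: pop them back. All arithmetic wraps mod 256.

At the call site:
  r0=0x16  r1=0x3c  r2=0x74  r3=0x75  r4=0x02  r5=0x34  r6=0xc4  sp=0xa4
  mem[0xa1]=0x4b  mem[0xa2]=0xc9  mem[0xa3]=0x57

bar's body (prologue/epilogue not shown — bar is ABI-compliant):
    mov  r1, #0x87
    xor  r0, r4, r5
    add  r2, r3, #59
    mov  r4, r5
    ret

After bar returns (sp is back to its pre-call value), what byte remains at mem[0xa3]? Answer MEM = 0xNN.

prologue: push r2 → mem[0xa3]=0x74, sp=0xa3
prologue: push r4 → mem[0xa2]=0x02, sp=0xa2
body[0] mov  r1, #0x87 → r1=0x87
body[1] xor  r0, r4, r5 → r0=0x36
body[2] add  r2, r3, #59 → r2=0xb0
body[3] mov  r4, r5 → r4=0x34
epilogue: pop r4=0x02, sp=0xa3
epilogue: pop r2=0x74, sp=0xa4
prologue pushed ['r2', 'r4'] at ['0xa3', '0xa2']

MEM = 0x74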